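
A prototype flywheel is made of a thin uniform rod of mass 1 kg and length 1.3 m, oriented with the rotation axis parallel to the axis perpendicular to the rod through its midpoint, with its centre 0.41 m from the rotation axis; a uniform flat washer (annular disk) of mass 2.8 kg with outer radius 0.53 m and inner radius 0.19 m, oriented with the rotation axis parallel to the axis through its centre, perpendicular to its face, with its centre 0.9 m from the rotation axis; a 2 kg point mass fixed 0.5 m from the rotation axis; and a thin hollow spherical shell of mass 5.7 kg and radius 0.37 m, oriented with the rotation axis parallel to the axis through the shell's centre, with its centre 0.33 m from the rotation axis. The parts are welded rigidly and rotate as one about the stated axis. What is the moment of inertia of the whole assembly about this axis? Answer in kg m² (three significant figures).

Thin rod: I_cm = (1/12)ML² = (1/12)(1)(1.3)² = 0.14083 kg m²; centre at d = 0.41 m, so the parallel axis theorem gives I = 0.14083 + (1)(0.41)² = 0.30893 kg m².
Annular disk: I_cm = (1/2)M(R²+r²) = (1/2)(2.8)[(0.53)² + (0.19)²] = 0.4438 kg m²; centre at d = 0.9 m, so the parallel axis theorem gives I = 0.4438 + (2.8)(0.9)² = 2.7118 kg m².
Point mass: I_cm = 0; centre at d = 0.5 m, so the parallel axis theorem gives I = 0 + (2)(0.5)² = 0.5 kg m².
Spherical shell: I_cm = (2/3)MR² = (2/3)(5.7)(0.37)² = 0.52022 kg m²; centre at d = 0.33 m, so the parallel axis theorem gives I = 0.52022 + (5.7)(0.33)² = 1.141 kg m².
Total I = 0.30893 + 2.7118 + 0.5 + 1.141 = 4.6617 kg m².

4.66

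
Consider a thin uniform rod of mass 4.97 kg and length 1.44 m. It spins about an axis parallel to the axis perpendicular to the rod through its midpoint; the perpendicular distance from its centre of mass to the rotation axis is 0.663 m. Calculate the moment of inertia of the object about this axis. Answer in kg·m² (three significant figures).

3.04

I_cm = (1/12)ML² = (1/12)(4.97)(1.44)² = 0.85882 kg·m²; centre at d = 0.663 m, so the parallel axis theorem gives I = 0.85882 + (4.97)(0.663)² = 3.0435 kg·m².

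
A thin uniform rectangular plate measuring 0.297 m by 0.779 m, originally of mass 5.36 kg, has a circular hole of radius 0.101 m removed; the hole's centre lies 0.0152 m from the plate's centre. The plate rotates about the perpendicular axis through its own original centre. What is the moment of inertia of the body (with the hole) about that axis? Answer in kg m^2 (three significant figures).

Unpierced body about its centre: I₀ = (1/12)M(a²+b²) = (1/12)(5.36)[(0.297)² + (0.779)²] = 0.31046 kg m^2.
The removed disk has mass m = M·πr²/(ab) = (5.36)·π(0.101)²/(0.297·0.779) = 0.74244 kg (same uniform areal density).
Its moment of inertia about the rotation axis (parallel-axis theorem): I_hole = (1/2)mr² + md² = (1/2)(0.74244)(0.101)² + (0.74244)(0.0152)² = 0.0039584 kg m^2.
Treating the hole as negative mass, I = I₀ − I_hole = 0.31046 − 0.0039584 = 0.3065 kg m^2.

0.306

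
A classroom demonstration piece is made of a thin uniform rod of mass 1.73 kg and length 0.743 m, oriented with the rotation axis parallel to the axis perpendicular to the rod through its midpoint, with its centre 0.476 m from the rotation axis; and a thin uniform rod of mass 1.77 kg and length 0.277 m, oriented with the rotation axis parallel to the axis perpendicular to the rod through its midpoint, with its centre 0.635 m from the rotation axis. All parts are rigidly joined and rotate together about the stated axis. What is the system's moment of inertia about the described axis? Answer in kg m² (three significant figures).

1.20

Thin rod: I_cm = (1/12)ML² = (1/12)(1.73)(0.743)² = 0.079587 kg m²; centre at d = 0.476 m, so I = I_cm + Md² gives I = 0.079587 + (1.73)(0.476)² = 0.47156 kg m².
Thin rod: I_cm = (1/12)ML² = (1/12)(1.77)(0.277)² = 0.011318 kg m²; centre at d = 0.635 m, so I = I_cm + Md² gives I = 0.011318 + (1.77)(0.635)² = 0.72503 kg m².
Total I = 0.47156 + 0.72503 = 1.1966 kg m².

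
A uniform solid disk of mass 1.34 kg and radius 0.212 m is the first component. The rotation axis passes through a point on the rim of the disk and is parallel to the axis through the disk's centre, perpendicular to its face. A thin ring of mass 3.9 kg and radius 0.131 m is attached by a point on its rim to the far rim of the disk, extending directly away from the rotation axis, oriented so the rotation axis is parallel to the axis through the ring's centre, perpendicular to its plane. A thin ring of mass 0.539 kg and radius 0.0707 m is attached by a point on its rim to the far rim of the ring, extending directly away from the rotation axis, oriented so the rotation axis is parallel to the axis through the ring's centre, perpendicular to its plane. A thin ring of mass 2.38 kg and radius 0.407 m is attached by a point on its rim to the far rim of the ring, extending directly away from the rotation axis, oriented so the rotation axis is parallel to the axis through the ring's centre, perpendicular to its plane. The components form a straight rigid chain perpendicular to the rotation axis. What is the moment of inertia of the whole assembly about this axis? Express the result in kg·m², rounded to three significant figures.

Solid disk: I_cm = (1/2)MR² = (1/2)(1.34)(0.212)² = 0.030112 kg·m²; centre at d = 0.212 m, so the parallel axis theorem gives I = 0.030112 + (1.34)(0.212)² = 0.090337 kg·m².
Thin ring: I_cm = MR² = (3.9)(0.131)² = 0.066928 kg·m²; centre at d = 0.212 + 0.212 + 0.131 = 0.555 m, so the parallel axis theorem gives I = 0.066928 + (3.9)(0.555)² = 1.2682 kg·m².
Thin ring: I_cm = MR² = (0.539)(0.0707)² = 0.0026942 kg·m²; centre at d = 0.212 + 0.212 + 0.131 + 0.131 + 0.0707 = 0.7567 m, so the parallel axis theorem gives I = 0.0026942 + (0.539)(0.7567)² = 0.31132 kg·m².
Thin ring: I_cm = MR² = (2.38)(0.407)² = 0.39424 kg·m²; centre at d = 0.212 + 0.212 + 0.131 + 0.131 + 0.0707 + 0.0707 + 0.407 = 1.2344 m, so the parallel axis theorem gives I = 0.39424 + (2.38)(1.2344)² = 4.0208 kg·m².
Total I = 0.090337 + 1.2682 + 0.31132 + 4.0208 = 5.6906 kg·m².

5.69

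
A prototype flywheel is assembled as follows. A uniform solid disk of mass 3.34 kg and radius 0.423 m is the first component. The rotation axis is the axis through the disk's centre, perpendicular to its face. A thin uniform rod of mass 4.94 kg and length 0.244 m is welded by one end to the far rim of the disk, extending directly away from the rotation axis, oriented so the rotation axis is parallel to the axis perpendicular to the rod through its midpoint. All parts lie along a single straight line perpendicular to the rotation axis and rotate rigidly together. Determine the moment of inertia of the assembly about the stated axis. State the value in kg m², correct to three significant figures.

1.79

Solid disk: I_cm = (1/2)MR² = (1/2)(3.34)(0.423)² = 0.29881 kg m²; axis through the centre, so I = 0.29881 kg m².
Thin rod: I_cm = (1/12)ML² = (1/12)(4.94)(0.244)² = 0.024509 kg m²; centre at d = 0.423 + 0.122 = 0.545 m, so the parallel axis theorem gives I = 0.024509 + (4.94)(0.545)² = 1.4918 kg m².
Total I = 0.29881 + 1.4918 = 1.7906 kg m².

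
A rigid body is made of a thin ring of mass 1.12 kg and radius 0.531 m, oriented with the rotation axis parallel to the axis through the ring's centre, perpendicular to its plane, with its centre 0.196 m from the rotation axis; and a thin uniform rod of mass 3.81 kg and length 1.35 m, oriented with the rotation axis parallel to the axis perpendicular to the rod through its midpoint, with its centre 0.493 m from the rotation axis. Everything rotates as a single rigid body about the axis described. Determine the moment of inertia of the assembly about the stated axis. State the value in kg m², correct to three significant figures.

1.86

Thin ring: I_cm = MR² = (1.12)(0.531)² = 0.3158 kg m²; centre at d = 0.196 m, so I = I_cm + Md² gives I = 0.3158 + (1.12)(0.196)² = 0.35882 kg m².
Thin rod: I_cm = (1/12)ML² = (1/12)(3.81)(1.35)² = 0.57864 kg m²; centre at d = 0.493 m, so I = I_cm + Md² gives I = 0.57864 + (3.81)(0.493)² = 1.5047 kg m².
Total I = 0.35882 + 1.5047 = 1.8635 kg m².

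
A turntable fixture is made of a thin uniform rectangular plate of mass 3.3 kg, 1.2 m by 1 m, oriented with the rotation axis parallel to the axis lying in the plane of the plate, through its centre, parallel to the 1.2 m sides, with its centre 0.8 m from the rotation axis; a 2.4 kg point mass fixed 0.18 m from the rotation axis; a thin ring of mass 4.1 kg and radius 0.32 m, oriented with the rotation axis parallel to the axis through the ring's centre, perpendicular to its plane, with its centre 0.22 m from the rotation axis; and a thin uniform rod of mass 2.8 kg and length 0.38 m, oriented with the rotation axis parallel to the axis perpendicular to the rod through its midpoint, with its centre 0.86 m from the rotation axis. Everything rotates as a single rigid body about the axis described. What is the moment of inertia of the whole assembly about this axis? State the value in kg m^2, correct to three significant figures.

Rectangular plate: I_cm = (1/12)Mb² = (1/12)(3.3)(1)² = 0.275 kg m^2; centre at d = 0.8 m, so the parallel axis theorem gives I = 0.275 + (3.3)(0.8)² = 2.387 kg m^2.
Point mass: I_cm = 0; centre at d = 0.18 m, so the parallel axis theorem gives I = 0 + (2.4)(0.18)² = 0.07776 kg m^2.
Thin ring: I_cm = MR² = (4.1)(0.32)² = 0.41984 kg m^2; centre at d = 0.22 m, so the parallel axis theorem gives I = 0.41984 + (4.1)(0.22)² = 0.61828 kg m^2.
Thin rod: I_cm = (1/12)ML² = (1/12)(2.8)(0.38)² = 0.033693 kg m^2; centre at d = 0.86 m, so the parallel axis theorem gives I = 0.033693 + (2.8)(0.86)² = 2.1046 kg m^2.
Total I = 2.387 + 0.07776 + 0.61828 + 2.1046 = 5.1876 kg m^2.

5.19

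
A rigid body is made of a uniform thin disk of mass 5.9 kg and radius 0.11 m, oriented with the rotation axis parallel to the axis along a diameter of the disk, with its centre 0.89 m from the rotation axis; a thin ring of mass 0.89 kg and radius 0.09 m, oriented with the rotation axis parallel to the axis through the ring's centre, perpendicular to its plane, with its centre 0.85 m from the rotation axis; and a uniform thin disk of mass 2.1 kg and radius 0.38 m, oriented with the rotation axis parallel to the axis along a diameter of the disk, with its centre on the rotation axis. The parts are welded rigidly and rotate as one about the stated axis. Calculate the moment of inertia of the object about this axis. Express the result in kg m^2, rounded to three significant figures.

5.42

Thin disk: I_cm = (1/4)MR² = (1/4)(5.9)(0.11)² = 0.017848 kg m^2; centre at d = 0.89 m, so I = I_cm + Md² gives I = 0.017848 + (5.9)(0.89)² = 4.6912 kg m^2.
Thin ring: I_cm = MR² = (0.89)(0.09)² = 0.007209 kg m^2; centre at d = 0.85 m, so I = I_cm + Md² gives I = 0.007209 + (0.89)(0.85)² = 0.65023 kg m^2.
Thin disk: I_cm = (1/4)MR² = (1/4)(2.1)(0.38)² = 0.07581 kg m^2; axis through the centre, so I = 0.07581 kg m^2.
Total I = 4.6912 + 0.65023 + 0.07581 = 5.4173 kg m^2.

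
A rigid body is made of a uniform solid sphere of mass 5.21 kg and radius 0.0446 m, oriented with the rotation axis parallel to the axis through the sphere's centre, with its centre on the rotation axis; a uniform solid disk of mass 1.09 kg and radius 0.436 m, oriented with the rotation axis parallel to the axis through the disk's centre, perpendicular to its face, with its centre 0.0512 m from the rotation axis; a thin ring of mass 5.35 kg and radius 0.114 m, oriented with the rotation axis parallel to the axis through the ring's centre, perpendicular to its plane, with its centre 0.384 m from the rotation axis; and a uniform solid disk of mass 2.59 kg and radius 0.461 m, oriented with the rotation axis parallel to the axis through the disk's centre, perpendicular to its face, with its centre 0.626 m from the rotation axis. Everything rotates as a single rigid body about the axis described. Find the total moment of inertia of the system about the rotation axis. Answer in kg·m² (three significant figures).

2.26

Solid sphere: I_cm = (2/5)MR² = (2/5)(5.21)(0.0446)² = 0.0041454 kg·m²; axis through the centre, so I = 0.0041454 kg·m².
Solid disk: I_cm = (1/2)MR² = (1/2)(1.09)(0.436)² = 0.1036 kg·m²; centre at d = 0.0512 m, so the parallel axis theorem gives I = 0.1036 + (1.09)(0.0512)² = 0.10646 kg·m².
Thin ring: I_cm = MR² = (5.35)(0.114)² = 0.069529 kg·m²; centre at d = 0.384 m, so the parallel axis theorem gives I = 0.069529 + (5.35)(0.384)² = 0.85842 kg·m².
Solid disk: I_cm = (1/2)MR² = (1/2)(2.59)(0.461)² = 0.27521 kg·m²; centre at d = 0.626 m, so the parallel axis theorem gives I = 0.27521 + (2.59)(0.626)² = 1.2902 kg·m².
Total I = 0.0041454 + 0.10646 + 0.85842 + 1.2902 = 2.2592 kg·m².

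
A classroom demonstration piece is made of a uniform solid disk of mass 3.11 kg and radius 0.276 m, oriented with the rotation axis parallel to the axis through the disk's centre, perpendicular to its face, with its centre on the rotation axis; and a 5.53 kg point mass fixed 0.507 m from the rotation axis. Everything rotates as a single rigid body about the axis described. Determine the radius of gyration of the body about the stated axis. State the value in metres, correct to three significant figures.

Solid disk: I_cm = (1/2)MR² = (1/2)(3.11)(0.276)² = 0.11845 kg m²; axis through the centre, so I = 0.11845 kg m².
Point mass: I_cm = 0; centre at d = 0.507 m, so the parallel axis theorem gives I = 0 + (5.53)(0.507)² = 1.4215 kg m².
Total I = 1.5399 kg m²; total mass M = 8.64 kg.
k = √(I/M) = √(1.5399/8.64) = 0.42218 m.

0.422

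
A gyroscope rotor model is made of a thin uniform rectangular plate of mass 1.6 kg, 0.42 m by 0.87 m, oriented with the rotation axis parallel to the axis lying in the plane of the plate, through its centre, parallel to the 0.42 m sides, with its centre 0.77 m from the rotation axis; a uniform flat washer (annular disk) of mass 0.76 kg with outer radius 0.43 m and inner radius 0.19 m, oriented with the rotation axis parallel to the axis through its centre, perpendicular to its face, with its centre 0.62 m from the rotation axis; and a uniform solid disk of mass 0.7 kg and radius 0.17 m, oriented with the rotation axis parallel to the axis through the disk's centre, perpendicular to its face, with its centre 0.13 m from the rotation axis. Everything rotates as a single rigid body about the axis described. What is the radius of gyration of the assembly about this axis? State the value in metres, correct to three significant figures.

Rectangular plate: I_cm = (1/12)Mb² = (1/12)(1.6)(0.87)² = 0.10092 kg m²; centre at d = 0.77 m, so the parallel axis theorem gives I = 0.10092 + (1.6)(0.77)² = 1.0496 kg m².
Annular disk: I_cm = (1/2)M(R²+r²) = (1/2)(0.76)[(0.43)² + (0.19)²] = 0.08398 kg m²; centre at d = 0.62 m, so the parallel axis theorem gives I = 0.08398 + (0.76)(0.62)² = 0.37612 kg m².
Solid disk: I_cm = (1/2)MR² = (1/2)(0.7)(0.17)² = 0.010115 kg m²; centre at d = 0.13 m, so the parallel axis theorem gives I = 0.010115 + (0.7)(0.13)² = 0.021945 kg m².
Total I = 1.4476 kg m²; total mass M = 3.06 kg.
k = √(I/M) = √(1.4476/3.06) = 0.68781 m.

0.688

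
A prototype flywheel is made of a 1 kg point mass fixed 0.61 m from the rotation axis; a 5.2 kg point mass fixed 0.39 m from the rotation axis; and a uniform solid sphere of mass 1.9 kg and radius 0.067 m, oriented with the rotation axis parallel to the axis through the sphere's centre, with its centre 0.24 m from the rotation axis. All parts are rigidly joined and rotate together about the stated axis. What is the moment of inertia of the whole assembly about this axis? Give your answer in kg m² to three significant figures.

1.28

Point mass: I_cm = 0; centre at d = 0.61 m, so I = I_cm + Md² gives I = 0 + (1)(0.61)² = 0.3721 kg m².
Point mass: I_cm = 0; centre at d = 0.39 m, so I = I_cm + Md² gives I = 0 + (5.2)(0.39)² = 0.79092 kg m².
Solid sphere: I_cm = (2/5)MR² = (2/5)(1.9)(0.067)² = 0.0034116 kg m²; centre at d = 0.24 m, so I = I_cm + Md² gives I = 0.0034116 + (1.9)(0.24)² = 0.11285 kg m².
Total I = 0.3721 + 0.79092 + 0.11285 = 1.2759 kg m².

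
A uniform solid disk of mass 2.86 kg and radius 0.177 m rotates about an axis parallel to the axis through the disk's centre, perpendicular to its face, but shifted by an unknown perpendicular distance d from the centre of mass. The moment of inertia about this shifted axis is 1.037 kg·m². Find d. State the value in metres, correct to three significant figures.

About the centre-of-mass axis, I_cm = (1/2)MR² = (1/2)(2.86)(0.177)² = 0.0448 kg·m².
Parallel axis theorem: I = I_cm + Md², so Md² = 1.037 − 0.0448 = 0.9922 kg·m².
d = √(0.9922 / 2.86) = 0.589 m.

0.589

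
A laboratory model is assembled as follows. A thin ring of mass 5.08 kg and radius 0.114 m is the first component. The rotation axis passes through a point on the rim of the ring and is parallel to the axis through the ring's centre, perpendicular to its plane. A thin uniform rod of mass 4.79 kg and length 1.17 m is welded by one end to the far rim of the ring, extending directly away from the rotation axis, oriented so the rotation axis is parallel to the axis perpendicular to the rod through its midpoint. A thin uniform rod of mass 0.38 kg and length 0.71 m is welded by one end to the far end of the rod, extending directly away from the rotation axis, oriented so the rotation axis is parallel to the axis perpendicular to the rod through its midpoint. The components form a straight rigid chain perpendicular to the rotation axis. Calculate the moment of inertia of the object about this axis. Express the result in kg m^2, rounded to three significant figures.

5.03

Thin ring: I_cm = MR² = (5.08)(0.114)² = 0.06602 kg m^2; centre at d = 0.114 m, so the parallel axis theorem gives I = 0.06602 + (5.08)(0.114)² = 0.13204 kg m^2.
Thin rod: I_cm = (1/12)ML² = (1/12)(4.79)(1.17)² = 0.54642 kg m^2; centre at d = 0.114 + 0.114 + 0.585 = 0.813 m, so the parallel axis theorem gives I = 0.54642 + (4.79)(0.813)² = 3.7125 kg m^2.
Thin rod: I_cm = (1/12)ML² = (1/12)(0.38)(0.71)² = 0.015963 kg m^2; centre at d = 0.114 + 0.114 + 0.585 + 0.585 + 0.355 = 1.753 m, so the parallel axis theorem gives I = 0.015963 + (0.38)(1.753)² = 1.1837 kg m^2.
Total I = 0.13204 + 3.7125 + 1.1837 = 5.0282 kg m^2.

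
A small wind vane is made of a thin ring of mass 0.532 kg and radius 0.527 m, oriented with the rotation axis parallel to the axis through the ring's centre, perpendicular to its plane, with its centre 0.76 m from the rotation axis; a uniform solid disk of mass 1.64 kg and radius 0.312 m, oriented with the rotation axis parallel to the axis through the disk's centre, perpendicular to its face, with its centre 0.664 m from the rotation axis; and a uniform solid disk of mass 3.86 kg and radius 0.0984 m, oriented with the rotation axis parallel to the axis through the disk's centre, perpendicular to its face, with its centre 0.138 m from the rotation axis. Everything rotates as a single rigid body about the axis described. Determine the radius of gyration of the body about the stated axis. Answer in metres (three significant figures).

Thin ring: I_cm = MR² = (0.532)(0.527)² = 0.14775 kg·m²; centre at d = 0.76 m, so the parallel axis theorem gives I = 0.14775 + (0.532)(0.76)² = 0.45504 kg·m².
Solid disk: I_cm = (1/2)MR² = (1/2)(1.64)(0.312)² = 0.079822 kg·m²; centre at d = 0.664 m, so the parallel axis theorem gives I = 0.079822 + (1.64)(0.664)² = 0.80289 kg·m².
Solid disk: I_cm = (1/2)MR² = (1/2)(3.86)(0.0984)² = 0.018687 kg·m²; centre at d = 0.138 m, so the parallel axis theorem gives I = 0.018687 + (3.86)(0.138)² = 0.092197 kg·m².
Total I = 1.3501 kg·m²; total mass M = 6.032 kg.
k = √(I/M) = √(1.3501/6.032) = 0.4731 m.

0.473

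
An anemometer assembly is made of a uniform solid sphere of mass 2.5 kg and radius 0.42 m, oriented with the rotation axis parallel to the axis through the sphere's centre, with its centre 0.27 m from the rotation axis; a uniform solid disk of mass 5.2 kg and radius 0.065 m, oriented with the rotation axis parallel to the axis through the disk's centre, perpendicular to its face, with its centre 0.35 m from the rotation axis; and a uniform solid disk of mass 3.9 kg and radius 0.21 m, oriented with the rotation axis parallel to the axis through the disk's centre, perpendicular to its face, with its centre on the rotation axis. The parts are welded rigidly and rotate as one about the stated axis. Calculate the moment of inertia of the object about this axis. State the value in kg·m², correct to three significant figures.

1.09

Solid sphere: I_cm = (2/5)MR² = (2/5)(2.5)(0.42)² = 0.1764 kg·m²; centre at d = 0.27 m, so I = I_cm + Md² gives I = 0.1764 + (2.5)(0.27)² = 0.35865 kg·m².
Solid disk: I_cm = (1/2)MR² = (1/2)(5.2)(0.065)² = 0.010985 kg·m²; centre at d = 0.35 m, so I = I_cm + Md² gives I = 0.010985 + (5.2)(0.35)² = 0.64798 kg·m².
Solid disk: I_cm = (1/2)MR² = (1/2)(3.9)(0.21)² = 0.085995 kg·m²; axis through the centre, so I = 0.085995 kg·m².
Total I = 0.35865 + 0.64798 + 0.085995 = 1.0926 kg·m².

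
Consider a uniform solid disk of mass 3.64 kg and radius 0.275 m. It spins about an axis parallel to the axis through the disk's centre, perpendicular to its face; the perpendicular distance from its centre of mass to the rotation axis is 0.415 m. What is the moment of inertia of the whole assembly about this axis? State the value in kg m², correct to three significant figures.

I_cm = (1/2)MR² = (1/2)(3.64)(0.275)² = 0.13764 kg m²; centre at d = 0.415 m, so the parallel axis theorem gives I = 0.13764 + (3.64)(0.415)² = 0.76454 kg m².

0.765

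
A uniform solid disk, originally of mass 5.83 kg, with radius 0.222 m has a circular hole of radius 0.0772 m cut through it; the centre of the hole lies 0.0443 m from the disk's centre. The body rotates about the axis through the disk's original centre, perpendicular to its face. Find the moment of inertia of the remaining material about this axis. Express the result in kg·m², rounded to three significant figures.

0.140

Unpierced body about its centre: I₀ = (1/2)MR² = (1/2)(5.83)(0.222)² = 0.14366 kg·m².
The removed disk has mass m = M·(r/R)² = (5.83)(0.0772/0.222)² = 0.70501 kg (same uniform areal density).
Its moment of inertia about the rotation axis (parallel-axis theorem): I_hole = (1/2)mr² + md² = (1/2)(0.70501)(0.0772)² + (0.70501)(0.0443)² = 0.0034845 kg·m².
Treating the hole as negative mass, I = I₀ − I_hole = 0.14366 − 0.0034845 = 0.14018 kg·m².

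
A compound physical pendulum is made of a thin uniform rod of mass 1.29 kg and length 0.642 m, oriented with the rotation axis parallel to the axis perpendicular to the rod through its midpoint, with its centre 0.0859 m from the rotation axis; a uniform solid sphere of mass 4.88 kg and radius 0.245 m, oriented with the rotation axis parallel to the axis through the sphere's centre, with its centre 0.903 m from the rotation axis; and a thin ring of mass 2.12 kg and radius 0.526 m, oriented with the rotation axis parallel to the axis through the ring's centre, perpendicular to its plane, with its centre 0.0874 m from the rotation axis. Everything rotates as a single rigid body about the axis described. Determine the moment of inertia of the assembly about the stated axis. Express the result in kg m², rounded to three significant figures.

4.75

Thin rod: I_cm = (1/12)ML² = (1/12)(1.29)(0.642)² = 0.044308 kg m²; centre at d = 0.0859 m, so I = I_cm + Md² gives I = 0.044308 + (1.29)(0.0859)² = 0.053826 kg m².
Solid sphere: I_cm = (2/5)MR² = (2/5)(4.88)(0.245)² = 0.11717 kg m²; centre at d = 0.903 m, so I = I_cm + Md² gives I = 0.11717 + (4.88)(0.903)² = 4.0964 kg m².
Thin ring: I_cm = MR² = (2.12)(0.526)² = 0.58655 kg m²; centre at d = 0.0874 m, so I = I_cm + Md² gives I = 0.58655 + (2.12)(0.0874)² = 0.60275 kg m².
Total I = 0.053826 + 4.0964 + 0.60275 = 4.7529 kg m².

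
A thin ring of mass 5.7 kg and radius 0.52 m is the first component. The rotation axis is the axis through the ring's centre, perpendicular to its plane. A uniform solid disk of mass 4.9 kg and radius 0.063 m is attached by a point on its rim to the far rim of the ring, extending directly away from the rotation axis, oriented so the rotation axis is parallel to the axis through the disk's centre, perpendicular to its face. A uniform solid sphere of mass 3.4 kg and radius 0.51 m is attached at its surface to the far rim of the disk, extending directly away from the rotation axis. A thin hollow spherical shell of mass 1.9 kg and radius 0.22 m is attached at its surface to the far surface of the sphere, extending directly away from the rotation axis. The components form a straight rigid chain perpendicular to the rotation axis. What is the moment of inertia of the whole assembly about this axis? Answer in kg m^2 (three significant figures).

14.9

Thin ring: I_cm = MR² = (5.7)(0.52)² = 1.5413 kg m^2; axis through the centre, so I = 1.5413 kg m^2.
Solid disk: I_cm = (1/2)MR² = (1/2)(4.9)(0.063)² = 0.0097241 kg m^2; centre at d = 0.52 + 0.063 = 0.583 m, so I = I_cm + Md² gives I = 0.0097241 + (4.9)(0.583)² = 1.6752 kg m^2.
Solid sphere: I_cm = (2/5)MR² = (2/5)(3.4)(0.51)² = 0.35374 kg m^2; centre at d = 0.52 + 0.063 + 0.063 + 0.51 = 1.156 m, so I = I_cm + Md² gives I = 0.35374 + (3.4)(1.156)² = 4.8973 kg m^2.
Spherical shell: I_cm = (2/3)MR² = (2/3)(1.9)(0.22)² = 0.061307 kg m^2; centre at d = 0.52 + 0.063 + 0.063 + 0.51 + 0.51 + 0.22 = 1.886 m, so I = I_cm + Md² gives I = 0.061307 + (1.9)(1.886)² = 6.8196 kg m^2.
Total I = 1.5413 + 1.6752 + 4.8973 + 6.8196 = 14.933 kg m^2.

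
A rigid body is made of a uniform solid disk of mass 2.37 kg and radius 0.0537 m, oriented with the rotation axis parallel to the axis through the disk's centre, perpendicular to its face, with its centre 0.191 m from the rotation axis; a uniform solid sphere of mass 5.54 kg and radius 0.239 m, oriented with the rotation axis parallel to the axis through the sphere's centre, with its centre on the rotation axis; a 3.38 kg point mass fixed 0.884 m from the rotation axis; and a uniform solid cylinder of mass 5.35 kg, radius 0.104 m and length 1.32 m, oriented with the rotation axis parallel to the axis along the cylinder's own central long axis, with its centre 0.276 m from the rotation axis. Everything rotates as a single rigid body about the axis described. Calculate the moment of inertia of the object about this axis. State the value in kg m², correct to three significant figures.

Solid disk: I_cm = (1/2)MR² = (1/2)(2.37)(0.0537)² = 0.0034172 kg m²; centre at d = 0.191 m, so I = I_cm + Md² gives I = 0.0034172 + (2.37)(0.191)² = 0.089877 kg m².
Solid sphere: I_cm = (2/5)MR² = (2/5)(5.54)(0.239)² = 0.12658 kg m²; axis through the centre, so I = 0.12658 kg m².
Point mass: I_cm = 0; centre at d = 0.884 m, so I = I_cm + Md² gives I = 0 + (3.38)(0.884)² = 2.6413 kg m².
Solid cylinder: I_cm = (1/2)MR² = (1/2)(5.35)(0.104)² = 0.028933 kg m²; centre at d = 0.276 m, so I = I_cm + Md² gives I = 0.028933 + (5.35)(0.276)² = 0.43647 kg m².
Total I = 0.089877 + 0.12658 + 2.6413 + 0.43647 = 3.2943 kg m².

3.29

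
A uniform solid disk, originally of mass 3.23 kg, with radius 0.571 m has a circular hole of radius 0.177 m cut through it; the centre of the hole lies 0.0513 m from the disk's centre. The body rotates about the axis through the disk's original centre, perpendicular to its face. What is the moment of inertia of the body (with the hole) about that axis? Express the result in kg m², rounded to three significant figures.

Unpierced body about its centre: I₀ = (1/2)MR² = (1/2)(3.23)(0.571)² = 0.52656 kg m².
The removed disk has mass m = M·(r/R)² = (3.23)(0.177/0.571)² = 0.31037 kg (same uniform areal density).
Its moment of inertia about the rotation axis (parallel-axis theorem): I_hole = (1/2)mr² + md² = (1/2)(0.31037)(0.177)² + (0.31037)(0.0513)² = 0.0056786 kg m².
Treating the hole as negative mass, I = I₀ − I_hole = 0.52656 − 0.0056786 = 0.52088 kg m².

0.521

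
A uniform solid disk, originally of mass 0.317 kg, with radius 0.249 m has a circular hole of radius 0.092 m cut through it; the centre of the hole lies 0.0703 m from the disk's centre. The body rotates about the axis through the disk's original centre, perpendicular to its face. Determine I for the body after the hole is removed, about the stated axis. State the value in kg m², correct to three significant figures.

Unpierced body about its centre: I₀ = (1/2)MR² = (1/2)(0.317)(0.249)² = 0.0098272 kg m².
The removed disk has mass m = M·(r/R)² = (0.317)(0.092/0.249)² = 0.043275 kg (same uniform areal density).
Its moment of inertia about the rotation axis (parallel-axis theorem): I_hole = (1/2)mr² + md² = (1/2)(0.043275)(0.092)² + (0.043275)(0.0703)² = 0.00039701 kg m².
Treating the hole as negative mass, I = I₀ − I_hole = 0.0098272 − 0.00039701 = 0.0094302 kg m².

0.00943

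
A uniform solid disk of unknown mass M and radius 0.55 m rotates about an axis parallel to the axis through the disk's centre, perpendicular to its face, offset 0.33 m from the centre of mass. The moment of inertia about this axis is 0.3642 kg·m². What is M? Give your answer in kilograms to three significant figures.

1.40

I = I_cm + Md² = (1/2)MR² + Md² = M·[0.5·(0.55)² + (0.33)²] = M·0.26015.
So M = 0.3642 / 0.26015 = 1.4 kg.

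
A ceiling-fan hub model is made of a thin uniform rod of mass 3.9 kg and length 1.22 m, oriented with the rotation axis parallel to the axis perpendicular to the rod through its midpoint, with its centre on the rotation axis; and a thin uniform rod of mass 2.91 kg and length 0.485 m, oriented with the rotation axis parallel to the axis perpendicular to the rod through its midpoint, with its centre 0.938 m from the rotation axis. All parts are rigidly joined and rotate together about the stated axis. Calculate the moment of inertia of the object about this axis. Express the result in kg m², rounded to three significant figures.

Thin rod: I_cm = (1/12)ML² = (1/12)(3.9)(1.22)² = 0.48373 kg m²; axis through the centre, so I = 0.48373 kg m².
Thin rod: I_cm = (1/12)ML² = (1/12)(2.91)(0.485)² = 0.057042 kg m²; centre at d = 0.938 m, so the parallel axis theorem gives I = 0.057042 + (2.91)(0.938)² = 2.6174 kg m².
Total I = 0.48373 + 2.6174 = 3.1011 kg m².

3.10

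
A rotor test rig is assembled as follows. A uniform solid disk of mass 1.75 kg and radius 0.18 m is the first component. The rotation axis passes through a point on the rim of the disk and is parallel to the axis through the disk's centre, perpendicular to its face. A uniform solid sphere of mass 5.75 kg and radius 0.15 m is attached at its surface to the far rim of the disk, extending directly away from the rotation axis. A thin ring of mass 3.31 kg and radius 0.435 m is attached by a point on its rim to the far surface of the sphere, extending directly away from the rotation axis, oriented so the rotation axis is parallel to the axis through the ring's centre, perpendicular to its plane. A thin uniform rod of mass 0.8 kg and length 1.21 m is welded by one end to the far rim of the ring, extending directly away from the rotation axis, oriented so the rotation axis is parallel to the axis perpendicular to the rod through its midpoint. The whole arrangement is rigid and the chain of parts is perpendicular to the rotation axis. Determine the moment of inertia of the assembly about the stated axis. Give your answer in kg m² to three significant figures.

9.97

Solid disk: I_cm = (1/2)MR² = (1/2)(1.75)(0.18)² = 0.02835 kg m²; centre at d = 0.18 m, so I = I_cm + Md² gives I = 0.02835 + (1.75)(0.18)² = 0.08505 kg m².
Solid sphere: I_cm = (2/5)MR² = (2/5)(5.75)(0.15)² = 0.05175 kg m²; centre at d = 0.18 + 0.18 + 0.15 = 0.51 m, so I = I_cm + Md² gives I = 0.05175 + (5.75)(0.51)² = 1.5473 kg m².
Thin ring: I_cm = MR² = (3.31)(0.435)² = 0.62633 kg m²; centre at d = 0.18 + 0.18 + 0.15 + 0.15 + 0.435 = 1.095 m, so I = I_cm + Md² gives I = 0.62633 + (3.31)(1.095)² = 4.5951 kg m².
Thin rod: I_cm = (1/12)ML² = (1/12)(0.8)(1.21)² = 0.097607 kg m²; centre at d = 0.18 + 0.18 + 0.15 + 0.15 + 0.435 + 0.435 + 0.605 = 2.135 m, so I = I_cm + Md² gives I = 0.097607 + (0.8)(2.135)² = 3.7442 kg m².
Total I = 0.08505 + 1.5473 + 4.5951 + 3.7442 = 9.9717 kg m².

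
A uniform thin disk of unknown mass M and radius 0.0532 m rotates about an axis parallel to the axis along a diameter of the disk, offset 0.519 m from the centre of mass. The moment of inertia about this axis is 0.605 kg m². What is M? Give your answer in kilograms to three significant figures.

2.24

I = I_cm + Md² = (1/4)MR² + Md² = M·[0.25·(0.0532)² + (0.519)²] = M·0.27007.
So M = 0.605 / 0.27007 = 2.2402 kg.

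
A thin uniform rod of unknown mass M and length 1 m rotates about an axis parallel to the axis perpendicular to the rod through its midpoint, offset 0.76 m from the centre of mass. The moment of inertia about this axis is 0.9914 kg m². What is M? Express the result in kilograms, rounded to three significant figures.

1.50

I = I_cm + Md² = (1/12)ML² + Md² = M·[0.0833333·(1)² + (0.76)²] = M·0.66093.
So M = 0.9914 / 0.66093 = 1.5 kg.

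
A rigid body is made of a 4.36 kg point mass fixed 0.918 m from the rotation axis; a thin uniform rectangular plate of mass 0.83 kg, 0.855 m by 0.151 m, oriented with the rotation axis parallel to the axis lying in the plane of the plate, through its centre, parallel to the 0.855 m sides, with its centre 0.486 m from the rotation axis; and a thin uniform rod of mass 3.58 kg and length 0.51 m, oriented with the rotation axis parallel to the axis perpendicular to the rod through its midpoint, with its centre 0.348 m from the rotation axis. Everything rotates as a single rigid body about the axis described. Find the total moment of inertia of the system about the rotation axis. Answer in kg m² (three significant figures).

4.38

Point mass: I_cm = 0; centre at d = 0.918 m, so the parallel axis theorem gives I = 0 + (4.36)(0.918)² = 3.6743 kg m².
Rectangular plate: I_cm = (1/12)Mb² = (1/12)(0.83)(0.151)² = 0.0015771 kg m²; centre at d = 0.486 m, so the parallel axis theorem gives I = 0.0015771 + (0.83)(0.486)² = 0.19762 kg m².
Thin rod: I_cm = (1/12)ML² = (1/12)(3.58)(0.51)² = 0.077596 kg m²; centre at d = 0.348 m, so the parallel axis theorem gives I = 0.077596 + (3.58)(0.348)² = 0.51115 kg m².
Total I = 3.6743 + 0.19762 + 0.51115 = 4.383 kg m².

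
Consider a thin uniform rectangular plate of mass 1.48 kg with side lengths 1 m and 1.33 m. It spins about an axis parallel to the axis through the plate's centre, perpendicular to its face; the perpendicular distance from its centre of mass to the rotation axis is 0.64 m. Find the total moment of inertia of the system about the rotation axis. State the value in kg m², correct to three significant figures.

0.948

I_cm = (1/12)M(a²+b²) = (1/12)(1.48)[(1)² + (1.33)²] = 0.3415 kg m²; centre at d = 0.64 m, so the parallel axis theorem gives I = 0.3415 + (1.48)(0.64)² = 0.94771 kg m².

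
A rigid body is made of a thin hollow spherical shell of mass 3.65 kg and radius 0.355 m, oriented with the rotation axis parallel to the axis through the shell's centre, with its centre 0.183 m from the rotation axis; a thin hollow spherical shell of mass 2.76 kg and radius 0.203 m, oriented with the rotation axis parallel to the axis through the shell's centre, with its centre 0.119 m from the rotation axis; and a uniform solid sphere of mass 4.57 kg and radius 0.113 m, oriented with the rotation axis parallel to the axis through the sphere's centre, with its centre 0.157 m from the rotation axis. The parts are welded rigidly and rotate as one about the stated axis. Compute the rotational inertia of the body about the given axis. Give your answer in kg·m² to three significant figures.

0.680

Spherical shell: I_cm = (2/3)MR² = (2/3)(3.65)(0.355)² = 0.30666 kg·m²; centre at d = 0.183 m, so I = I_cm + Md² gives I = 0.30666 + (3.65)(0.183)² = 0.4289 kg·m².
Spherical shell: I_cm = (2/3)MR² = (2/3)(2.76)(0.203)² = 0.075825 kg·m²; centre at d = 0.119 m, so I = I_cm + Md² gives I = 0.075825 + (2.76)(0.119)² = 0.11491 kg·m².
Solid sphere: I_cm = (2/5)MR² = (2/5)(4.57)(0.113)² = 0.023342 kg·m²; centre at d = 0.157 m, so I = I_cm + Md² gives I = 0.023342 + (4.57)(0.157)² = 0.13599 kg·m².
Total I = 0.4289 + 0.11491 + 0.13599 = 0.67979 kg·m².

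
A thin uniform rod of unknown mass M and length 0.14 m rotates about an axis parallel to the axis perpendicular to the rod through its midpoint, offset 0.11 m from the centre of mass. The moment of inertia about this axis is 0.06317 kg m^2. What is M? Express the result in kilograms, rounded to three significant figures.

I = I_cm + Md² = (1/12)ML² + Md² = M·[0.0833333·(0.14)² + (0.11)²] = M·0.013733.
So M = 0.06317 / 0.013733 = 4.5998 kg.

4.60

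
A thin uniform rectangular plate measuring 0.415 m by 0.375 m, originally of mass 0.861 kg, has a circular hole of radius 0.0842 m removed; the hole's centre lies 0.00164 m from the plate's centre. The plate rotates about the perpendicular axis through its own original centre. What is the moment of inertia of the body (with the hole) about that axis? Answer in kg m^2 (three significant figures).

Unpierced body about its centre: I₀ = (1/12)M(a²+b²) = (1/12)(0.861)[(0.415)² + (0.375)²] = 0.022447 kg m^2.
The removed disk has mass m = M·πr²/(ab) = (0.861)·π(0.0842)²/(0.415·0.375) = 0.12322 kg (same uniform areal density).
Its moment of inertia about the rotation axis (parallel-axis theorem): I_hole = (1/2)mr² + md² = (1/2)(0.12322)(0.0842)² + (0.12322)(0.00164)² = 0.00043714 kg m^2.
Treating the hole as negative mass, I = I₀ − I_hole = 0.022447 − 0.00043714 = 0.02201 kg m^2.

0.0220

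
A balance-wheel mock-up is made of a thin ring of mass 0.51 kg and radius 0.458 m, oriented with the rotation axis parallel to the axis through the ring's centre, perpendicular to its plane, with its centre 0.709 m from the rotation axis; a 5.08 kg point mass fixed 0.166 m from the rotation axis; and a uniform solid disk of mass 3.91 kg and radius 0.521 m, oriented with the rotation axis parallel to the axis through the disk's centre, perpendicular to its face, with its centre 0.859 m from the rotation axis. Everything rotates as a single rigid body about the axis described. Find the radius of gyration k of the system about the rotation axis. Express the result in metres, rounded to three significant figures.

0.642

Thin ring: I_cm = MR² = (0.51)(0.458)² = 0.10698 kg m²; centre at d = 0.709 m, so the parallel axis theorem gives I = 0.10698 + (0.51)(0.709)² = 0.36335 kg m².
Point mass: I_cm = 0; centre at d = 0.166 m, so the parallel axis theorem gives I = 0 + (5.08)(0.166)² = 0.13998 kg m².
Solid disk: I_cm = (1/2)MR² = (1/2)(3.91)(0.521)² = 0.53067 kg m²; centre at d = 0.859 m, so the parallel axis theorem gives I = 0.53067 + (3.91)(0.859)² = 3.4158 kg m².
Total I = 3.9191 kg m²; total mass M = 9.5 kg.
k = √(I/M) = √(3.9191/9.5) = 0.64229 m.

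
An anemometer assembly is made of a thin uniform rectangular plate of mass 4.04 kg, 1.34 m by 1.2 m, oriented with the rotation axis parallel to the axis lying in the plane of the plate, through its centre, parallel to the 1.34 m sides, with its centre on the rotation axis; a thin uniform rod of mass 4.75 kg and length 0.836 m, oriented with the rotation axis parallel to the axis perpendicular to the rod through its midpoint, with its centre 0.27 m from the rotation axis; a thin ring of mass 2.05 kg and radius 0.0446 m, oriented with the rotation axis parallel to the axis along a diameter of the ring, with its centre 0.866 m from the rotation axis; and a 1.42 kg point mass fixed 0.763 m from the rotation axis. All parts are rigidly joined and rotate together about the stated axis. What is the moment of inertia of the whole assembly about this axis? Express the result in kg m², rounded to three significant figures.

3.47

Rectangular plate: I_cm = (1/12)Mb² = (1/12)(4.04)(1.2)² = 0.4848 kg m²; axis through the centre, so I = 0.4848 kg m².
Thin rod: I_cm = (1/12)ML² = (1/12)(4.75)(0.836)² = 0.27665 kg m²; centre at d = 0.27 m, so the parallel axis theorem gives I = 0.27665 + (4.75)(0.27)² = 0.62292 kg m².
Thin ring: I_cm = (1/2)MR² = (1/2)(2.05)(0.0446)² = 0.0020389 kg m²; centre at d = 0.866 m, so the parallel axis theorem gives I = 0.0020389 + (2.05)(0.866)² = 1.5394 kg m².
Point mass: I_cm = 0; centre at d = 0.763 m, so the parallel axis theorem gives I = 0 + (1.42)(0.763)² = 0.82668 kg m².
Total I = 0.4848 + 0.62292 + 1.5394 + 0.82668 = 3.4739 kg m².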